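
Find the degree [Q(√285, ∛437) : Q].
[Q(√285, ∛437) : Q] = 6

Let L = Q(√285, ∛437). Since Q(√285) ⊂ L and [Q(√285):Q] = 2, the tower law gives 2 | [L:Q]. Likewise Q(∛437) ⊂ L with [Q(∛437):Q] = 3 (because 437 is not a perfect cube), so 3 | [L:Q]. As gcd(2,3) = 1, [L:Q] is divisible by 6. Conversely L is generated over Q by √285 and ∛437, so [L:Q] ≤ 2·3 = 6. Therefore [Q(√285, ∛437) : Q] = 6.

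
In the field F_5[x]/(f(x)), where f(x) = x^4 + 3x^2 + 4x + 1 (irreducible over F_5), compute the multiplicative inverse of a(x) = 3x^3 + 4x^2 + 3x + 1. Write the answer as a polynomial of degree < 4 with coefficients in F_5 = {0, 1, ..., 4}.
a(x)^(-1) ≡ 4x^3 + 4x^2 + 4x (mod f(x))

Since f is irreducible over F_5, F_5[x]/(f) is a field and a(x) ≠ 0 has an inverse. Apply the extended Euclidean algorithm to f(x) and a(x) in F_5[x]: f(x) = (2x + 4)·a(x) + (x^2 + 2);  a(x) = (3x + 4)·(x^2 + 2) + (2x + 3);  (x^2 + 2) = (3x + 3)·(2x + 3) + (3). The last nonzero remainder is the constant 3 = gcd(f, a) in F_5. Back-substituting through the division chain expresses 3 = s(x)·a(x) + t(x)·f(x) with s(x) ≡ 2x^3 + 2x^2 + 2x (mod f), so (2x^3 + 2x^2 + 2x)·a(x) ≡ 3 (mod f). Multiplying by 3^(-1) ≡ 2 in F_5 gives a(x)^(-1) ≡ 2·(2x^3 + 2x^2 + 2x) ≡ 4x^3 + 4x^2 + 4x (mod f). Check: (3x^3 + 4x^2 + 3x + 1)·(4x^3 + 4x^2 + 4x) = 2x^6 + 3x^5 + 2x^3 + x^2 + 4x ≡ 1 (mod x^4 + 3x^2 + 4x + 1).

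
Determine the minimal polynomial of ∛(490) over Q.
m_α(x) = x^3 - 490

α satisfies α^3 = 490, so x^3 - 490 annihilates α. By the rational root test, a rational root p/q (in lowest terms) of x^3 - 490 would satisfy p^3 = 490 q^3, forcing q = 1 and p^3 = 490; but 490 is not a perfect cube, contradiction. A monic cubic over Q with no rational root is irreducible (any nontrivial factorization would include a linear factor). Hence x^3 - 490 is the minimal polynomial of α, and in particular [Q(α):Q] = 3.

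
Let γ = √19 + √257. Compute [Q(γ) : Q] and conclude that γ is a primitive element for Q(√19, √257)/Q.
[Q(γ) : Q] = 4 (equivalently, Q(γ) = Q(√19, √257))

Obviously Q(γ) ⊆ Q(√19, √257), and [Q(√19, √257):Q] = 4 (since 19, 257 are distinct squarefree integers > 1 with 4883 not a perfect square). To show equality we compute the minimal polynomial of γ. From γ = √19 + √257: γ^2 = 19 + 2√(4883) + 257 = 276 + 2√(4883), so γ^2 - 276 = 2√(4883); squaring, (γ^2 - 276)^2 = 4·4883, i.e. γ^4 - 552γ^2 + 76176 - 19532 = 0, i.e. γ^4 - 552γ^2 + 56644 = 0. So γ is a root of x^4 - 552x^2 + 56644. This polynomial is irreducible over Q: it has no rational root (each ±√19 ± √257 is irrational), and any factorization into two quadratics over Q would force √(4883) ∈ Q (pairing opposite roots) or √19, √257 ∈ Q (other pairings), all impossible. Hence [Q(γ):Q] = 4 = [Q(√19, √257):Q], so Q(γ) = Q(√19, √257).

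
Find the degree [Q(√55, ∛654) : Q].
[Q(√55, ∛654) : Q] = 6

Let L = Q(√55, ∛654). Since Q(√55) ⊂ L and [Q(√55):Q] = 2, the tower law gives 2 | [L:Q]. Likewise Q(∛654) ⊂ L with [Q(∛654):Q] = 3 (because 654 is not a perfect cube), so 3 | [L:Q]. As gcd(2,3) = 1, [L:Q] is divisible by 6. Conversely L is generated over Q by √55 and ∛654, so [L:Q] ≤ 2·3 = 6. Therefore [Q(√55, ∛654) : Q] = 6.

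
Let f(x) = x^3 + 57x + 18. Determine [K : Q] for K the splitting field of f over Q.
[K : Q] = 6

By the rational root test, any rational root of the monic integer polynomial f(x) = x^3 + 57x + 18 must be an integer dividing the constant term 18, i.e. one of ±{1, 2, 3, 6, 9, 18}. Evaluating: f(1) = 76, f(-1) = -40, f(2) = 140, f(-2) = -104, f(3) = 216, f(-3) = -180, f(6) = 576, f(-6) = -540, f(9) = 1260, f(-9) = -1224, f(18) = 6876, f(-18) = -6840; none is 0, so f has no rational root and is therefore irreducible over Q (a cubic with no linear factor over a field is irreducible). For an irreducible cubic, the Galois group is A_3 or S_3 according as the discriminant disc(f) = -4a^3 - 27b^2 = -4·(57)^3 - 27·(18)^2 = -749520 is or is not a square in Q. Here disc(f) = -749520 is not a perfect square in Q, so the Galois group of f over Q is not contained in A_3 and must be all of S_3. The splitting field has degree |S_3| = 6 over Q, so [K : Q] = 6.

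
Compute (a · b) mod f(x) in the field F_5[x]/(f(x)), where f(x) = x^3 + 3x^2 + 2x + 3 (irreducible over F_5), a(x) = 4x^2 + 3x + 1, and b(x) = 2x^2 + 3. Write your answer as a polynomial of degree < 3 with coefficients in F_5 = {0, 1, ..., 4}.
a · b ≡ 2x^2 + x + 2 (mod f(x))

Multiply in F_5[x]: a(x)·b(x) = (4x^2 + 3x + 1)·(2x^2 + 3) = 3x^4 + x^3 + 4x^2 + 4x + 3. This has degree ≥ 3, so divide by f(x) over F_5: 3x^4 + x^3 + 4x^2 + 4x + 3 = (3x + 2)·(x^3 + 3x^2 + 2x + 3) + (2x^2 + x + 2). Hence a·b ≡ 2x^2 + x + 2 (mod f). (F_5[x]/(f) is a field with 5^3 = 125 elements since f is irreducible of degree 3.)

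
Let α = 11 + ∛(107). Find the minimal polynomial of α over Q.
m_α(x) = x^3 - 33x^2 + 363x - 1438

Set β = α - 11 = ∛(107), so β^3 = 107. Then (α - 11)^3 - 107 = 0, i.e. α is a root of g(x) = (x - 11)^3 - 107 = x^3 - 33x^2 + 363x - 1438. Since g(x) = h(x - 11) where h(x) = x^3 - 107, and h is irreducible over Q (because 107 is not a perfect cube, so h has no rational root, and a monic cubic with no rational root is irreducible), g is also irreducible (irreducibility is preserved under the substitution x → x - 11). Hence m_α(x) = x^3 - 33x^2 + 363x - 1438.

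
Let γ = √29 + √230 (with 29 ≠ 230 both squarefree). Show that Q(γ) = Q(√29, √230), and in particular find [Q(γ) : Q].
[Q(γ) : Q] = 4 (equivalently, Q(γ) = Q(√29, √230))

Obviously Q(γ) ⊆ Q(√29, √230), and [Q(√29, √230):Q] = 4 (since 29, 230 are distinct squarefree integers > 1 with 6670 not a perfect square). To show equality we compute the minimal polynomial of γ. From γ = √29 + √230: γ^2 = 29 + 2√(6670) + 230 = 259 + 2√(6670), so γ^2 - 259 = 2√(6670); squaring, (γ^2 - 259)^2 = 4·6670, i.e. γ^4 - 518γ^2 + 67081 - 26680 = 0, i.e. γ^4 - 518γ^2 + 40401 = 0. So γ is a root of x^4 - 518x^2 + 40401. This polynomial is irreducible over Q: it has no rational root (each ±√29 ± √230 is irrational), and any factorization into two quadratics over Q would force √(6670) ∈ Q (pairing opposite roots) or √29, √230 ∈ Q (other pairings), all impossible. Hence [Q(γ):Q] = 4 = [Q(√29, √230):Q], so Q(γ) = Q(√29, √230).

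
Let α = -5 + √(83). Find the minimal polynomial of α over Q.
m_α(x) = x^2 + 10x - 58

From α + 5 = √(83), squaring gives (α + 5)^2 = 83, i.e. α^2 + 10α + 25 = 83, so α^2 + 10α - 58 = 0. The discriminant of x^2 + 10x - 58 is (10)^2 - 4·(-58) = 100 + 232 = 332, and 4·(83) is not a perfect square in Q since 83 is squarefree and ≠ 1. Hence x^2 + 10x - 58 is irreducible over Q and is the minimal polynomial of α.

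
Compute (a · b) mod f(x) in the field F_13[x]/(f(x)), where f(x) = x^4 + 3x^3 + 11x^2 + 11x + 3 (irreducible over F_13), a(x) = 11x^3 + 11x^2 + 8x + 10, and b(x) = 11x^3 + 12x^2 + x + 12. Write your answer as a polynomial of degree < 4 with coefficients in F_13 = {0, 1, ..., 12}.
a · b ≡ 3x^3 + 9x^2 + x + 12 (mod f(x))

Multiply in F_13[x]: a(x)·b(x) = (11x^3 + 11x^2 + 8x + 10)·(11x^3 + 12x^2 + x + 12) = 4x^6 + 6x^5 + 10x^4 + 11x^3 + 2x + 3. This has degree ≥ 4, so divide by f(x) over F_13: 4x^6 + 6x^5 + 10x^4 + 11x^3 + 2x + 3 = (4x^2 + 7x + 10)·(x^4 + 3x^3 + 11x^2 + 11x + 3) + (3x^3 + 9x^2 + x + 12). Hence a·b ≡ 3x^3 + 9x^2 + x + 12 (mod f). (F_13[x]/(f) is a field with 13^4 = 28561 elements since f is irreducible of degree 4.)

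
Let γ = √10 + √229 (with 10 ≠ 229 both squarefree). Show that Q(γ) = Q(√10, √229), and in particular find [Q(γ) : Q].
[Q(γ) : Q] = 4 (equivalently, Q(γ) = Q(√10, √229))

Obviously Q(γ) ⊆ Q(√10, √229), and [Q(√10, √229):Q] = 4 (since 10, 229 are distinct squarefree integers > 1 with 2290 not a perfect square). To show equality we compute the minimal polynomial of γ. From γ = √10 + √229: γ^2 = 10 + 2√(2290) + 229 = 239 + 2√(2290), so γ^2 - 239 = 2√(2290); squaring, (γ^2 - 239)^2 = 4·2290, i.e. γ^4 - 478γ^2 + 57121 - 9160 = 0, i.e. γ^4 - 478γ^2 + 47961 = 0. So γ is a root of x^4 - 478x^2 + 47961. This polynomial is irreducible over Q: it has no rational root (each ±√10 ± √229 is irrational), and any factorization into two quadratics over Q would force √(2290) ∈ Q (pairing opposite roots) or √10, √229 ∈ Q (other pairings), all impossible. Hence [Q(γ):Q] = 4 = [Q(√10, √229):Q], so Q(γ) = Q(√10, √229).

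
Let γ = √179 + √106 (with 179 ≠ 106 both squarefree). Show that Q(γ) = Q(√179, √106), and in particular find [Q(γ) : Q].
[Q(γ) : Q] = 4 (equivalently, Q(γ) = Q(√179, √106))

Obviously Q(γ) ⊆ Q(√179, √106), and [Q(√179, √106):Q] = 4 (since 179, 106 are distinct squarefree integers > 1 with 18974 not a perfect square). To show equality we compute the minimal polynomial of γ. From γ = √179 + √106: γ^2 = 179 + 2√(18974) + 106 = 285 + 2√(18974), so γ^2 - 285 = 2√(18974); squaring, (γ^2 - 285)^2 = 4·18974, i.e. γ^4 - 570γ^2 + 81225 - 75896 = 0, i.e. γ^4 - 570γ^2 + 5329 = 0. So γ is a root of x^4 - 570x^2 + 5329. This polynomial is irreducible over Q: it has no rational root (each ±√179 ± √106 is irrational), and any factorization into two quadratics over Q would force √(18974) ∈ Q (pairing opposite roots) or √179, √106 ∈ Q (other pairings), all impossible. Hence [Q(γ):Q] = 4 = [Q(√179, √106):Q], so Q(γ) = Q(√179, √106).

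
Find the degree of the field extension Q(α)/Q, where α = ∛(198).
[Q(α):Q] = 3

The minimal polynomial of α is x^3 - 198, irreducible over Q since 198 is not a perfect cube (so x^3 - 198 has no rational root). Hence [Q(α):Q] = deg(m_α) = 3.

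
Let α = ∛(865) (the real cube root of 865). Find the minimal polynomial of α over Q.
m_α(x) = x^3 - 865

α satisfies α^3 = 865, so x^3 - 865 annihilates α. By the rational root test, a rational root p/q (in lowest terms) of x^3 - 865 would satisfy p^3 = 865 q^3, forcing q = 1 and p^3 = 865; but 865 is not a perfect cube, contradiction. A monic cubic over Q with no rational root is irreducible (any nontrivial factorization would include a linear factor). Hence x^3 - 865 is the minimal polynomial of α, and in particular [Q(α):Q] = 3.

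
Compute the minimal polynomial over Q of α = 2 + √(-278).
m_α(x) = x^2 - 4x + 282

From α - 2 = √(-278), squaring gives (α - 2)^2 = -278, i.e. α^2 - 4α + 4 = -278, so α^2 - 4α + 282 = 0. The discriminant of x^2 - 4x + 282 is (-4)^2 - 4·(282) = 16 - 1128 = -1112, and 4·(-278) is not a perfect square in Q since -278 is squarefree and ≠ 1. Hence x^2 - 4x + 282 is irreducible over Q and is the minimal polynomial of α.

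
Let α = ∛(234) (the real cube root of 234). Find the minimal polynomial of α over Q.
m_α(x) = x^3 - 234

α satisfies α^3 = 234, so x^3 - 234 annihilates α. By the rational root test, a rational root p/q (in lowest terms) of x^3 - 234 would satisfy p^3 = 234 q^3, forcing q = 1 and p^3 = 234; but 234 is not a perfect cube, contradiction. A monic cubic over Q with no rational root is irreducible (any nontrivial factorization would include a linear factor). Hence x^3 - 234 is the minimal polynomial of α, and in particular [Q(α):Q] = 3.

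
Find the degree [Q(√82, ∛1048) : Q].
[Q(√82, ∛1048) : Q] = 6

Let L = Q(√82, ∛1048). Since Q(√82) ⊂ L and [Q(√82):Q] = 2, the tower law gives 2 | [L:Q]. Likewise Q(∛1048) ⊂ L with [Q(∛1048):Q] = 3 (because 1048 is not a perfect cube), so 3 | [L:Q]. As gcd(2,3) = 1, [L:Q] is divisible by 6. Conversely L is generated over Q by √82 and ∛1048, so [L:Q] ≤ 2·3 = 6. Therefore [Q(√82, ∛1048) : Q] = 6.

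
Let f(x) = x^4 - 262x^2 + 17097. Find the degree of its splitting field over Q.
[K : Q] = 4

Solving the quadratic in x^2: x^2 = (262 ± √(262^2 - 4·17097))/2 = (262 ± √256)/2 = (262 ± 16)/2, giving x^2 = 123 or x^2 = 139. So f(x) = (x^2 - 123)(x^2 - 139) and the roots of f are ±√123, ±√139. Hence the splitting field is K = Q(√123, √139). Since 123 and 139 are distinct squarefree integers > 1, their product 17097 is not a perfect square, so √139 ∉ Q(√123). By the tower law [K:Q] = [Q(√123,√139):Q(√123)] · [Q(√123):Q] = 2 · 2 = 4.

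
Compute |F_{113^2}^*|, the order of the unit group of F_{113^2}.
|F_{113^2}^*| = 12768

F_{113^2} has 113^2 = 12769 elements; its multiplicative group consists of all nonzero elements, so |F_{113^2}^*| = 12769 - 1 = 12768. (It is cyclic since any finite subgroup of the multiplicative group of a field is cyclic.)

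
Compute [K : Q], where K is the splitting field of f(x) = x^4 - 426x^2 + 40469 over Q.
[K : Q] = 4

Solving the quadratic in x^2: x^2 = (426 ± √(426^2 - 4·40469))/2 = (426 ± √19600)/2 = (426 ± 140)/2, giving x^2 = 143 or x^2 = 283. So f(x) = (x^2 - 143)(x^2 - 283) and the roots of f are ±√143, ±√283. Hence the splitting field is K = Q(√143, √283). Since 143 and 283 are distinct squarefree integers > 1, their product 40469 is not a perfect square, so √283 ∉ Q(√143). By the tower law [K:Q] = [Q(√143,√283):Q(√143)] · [Q(√143):Q] = 2 · 2 = 4.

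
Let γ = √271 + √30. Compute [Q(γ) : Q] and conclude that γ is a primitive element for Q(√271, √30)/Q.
[Q(γ) : Q] = 4 (equivalently, Q(γ) = Q(√271, √30))

Obviously Q(γ) ⊆ Q(√271, √30), and [Q(√271, √30):Q] = 4 (since 271, 30 are distinct squarefree integers > 1 with 8130 not a perfect square). To show equality we compute the minimal polynomial of γ. From γ = √271 + √30: γ^2 = 271 + 2√(8130) + 30 = 301 + 2√(8130), so γ^2 - 301 = 2√(8130); squaring, (γ^2 - 301)^2 = 4·8130, i.e. γ^4 - 602γ^2 + 90601 - 32520 = 0, i.e. γ^4 - 602γ^2 + 58081 = 0. So γ is a root of x^4 - 602x^2 + 58081. This polynomial is irreducible over Q: it has no rational root (each ±√271 ± √30 is irrational), and any factorization into two quadratics over Q would force √(8130) ∈ Q (pairing opposite roots) or √271, √30 ∈ Q (other pairings), all impossible. Hence [Q(γ):Q] = 4 = [Q(√271, √30):Q], so Q(γ) = Q(√271, √30).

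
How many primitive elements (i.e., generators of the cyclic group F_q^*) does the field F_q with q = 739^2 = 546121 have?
There are φ(546120) = 138240 primitive elements

F_q^* is cyclic of order q - 1 = 546120. A cyclic group of order m has exactly φ(m) generators. Here m = 546120 = 2^3 · 3^2 · 5 · 37 · 41, so the number of primitive elements is φ(546120) = 138240.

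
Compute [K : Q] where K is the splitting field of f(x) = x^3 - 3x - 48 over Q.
[K : Q] = 6

By the rational root test, any rational root of the monic integer polynomial f(x) = x^3 - 3x - 48 must be an integer dividing the constant term -48, i.e. one of ±{1, 2, 3, 4, 6, 8, 12, 16, 24, 48}. Evaluating: f(1) = -50, f(-1) = -46, f(2) = -46, f(-2) = -50, f(3) = -30, f(-3) = -66, f(4) = 4, f(-4) = -100, f(6) = 150, f(-6) = -246, f(8) = 440, f(-8) = -536, f(12) = 1644, f(-12) = -1740, f(16) = 4000, f(-16) = -4096, f(24) = 13704, f(-24) = -13800, f(48) = 110400, f(-48) = -110496; none is 0, so f has no rational root and is therefore irreducible over Q (a cubic with no linear factor over a field is irreducible). For an irreducible cubic, the Galois group is A_3 or S_3 according as the discriminant disc(f) = -4a^3 - 27b^2 = -4·(-3)^3 - 27·(-48)^2 = -62100 is or is not a square in Q. Here disc(f) = -62100 is not a perfect square in Q, so the Galois group of f over Q is not contained in A_3 and must be all of S_3. The splitting field has degree |S_3| = 6 over Q, so [K : Q] = 6.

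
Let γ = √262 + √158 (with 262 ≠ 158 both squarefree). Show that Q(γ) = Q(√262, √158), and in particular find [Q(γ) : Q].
[Q(γ) : Q] = 4 (equivalently, Q(γ) = Q(√262, √158))

Obviously Q(γ) ⊆ Q(√262, √158), and [Q(√262, √158):Q] = 4 (since 262, 158 are distinct squarefree integers > 1 with 41396 not a perfect square). To show equality we compute the minimal polynomial of γ. From γ = √262 + √158: γ^2 = 262 + 2√(41396) + 158 = 420 + 2√(41396), so γ^2 - 420 = 2√(41396); squaring, (γ^2 - 420)^2 = 4·41396, i.e. γ^4 - 840γ^2 + 176400 - 165584 = 0, i.e. γ^4 - 840γ^2 + 10816 = 0. So γ is a root of x^4 - 840x^2 + 10816. This polynomial is irreducible over Q: it has no rational root (each ±√262 ± √158 is irrational), and any factorization into two quadratics over Q would force √(41396) ∈ Q (pairing opposite roots) or √262, √158 ∈ Q (other pairings), all impossible. Hence [Q(γ):Q] = 4 = [Q(√262, √158):Q], so Q(γ) = Q(√262, √158).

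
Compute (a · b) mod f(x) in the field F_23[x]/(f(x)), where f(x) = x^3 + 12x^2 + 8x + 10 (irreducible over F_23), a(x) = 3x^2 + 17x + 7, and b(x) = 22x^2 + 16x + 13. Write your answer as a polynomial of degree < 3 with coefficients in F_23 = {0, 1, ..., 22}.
a · b ≡ 7x^2 + 11x + 19 (mod f(x))

Multiply in F_23[x]: a(x)·b(x) = (3x^2 + 17x + 7)·(22x^2 + 16x + 13) = 20x^4 + 8x^3 + 5x^2 + 11x + 22. This has degree ≥ 3, so divide by f(x) over F_23: 20x^4 + 8x^3 + 5x^2 + 11x + 22 = (20x + 21)·(x^3 + 12x^2 + 8x + 10) + (7x^2 + 11x + 19). Hence a·b ≡ 7x^2 + 11x + 19 (mod f). (F_23[x]/(f) is a field with 23^3 = 12167 elements since f is irreducible of degree 3.)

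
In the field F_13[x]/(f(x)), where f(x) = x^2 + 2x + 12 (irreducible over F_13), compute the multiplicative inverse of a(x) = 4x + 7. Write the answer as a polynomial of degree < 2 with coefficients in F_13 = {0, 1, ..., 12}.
a(x)^(-1) ≡ 3x + 4 (mod f(x))

Since f is irreducible over F_13, F_13[x]/(f) is a field and a(x) ≠ 0 has an inverse. Apply the extended Euclidean algorithm to f(x) and a(x) in F_13[x]: f(x) = (10x + 9)·a(x) + (1). The last nonzero remainder is the constant 1 = gcd(f, a) in F_13. Back-substituting through the division chain expresses 1 = s(x)·a(x) + t(x)·f(x) with s(x) ≡ 3x + 4 (mod f), so a(x)^(-1) ≡ s(x) = 3x + 4 (mod f). Check: (4x + 7)·(3x + 4) = 12x^2 + 11x + 2 ≡ 1 (mod x^2 + 2x + 12).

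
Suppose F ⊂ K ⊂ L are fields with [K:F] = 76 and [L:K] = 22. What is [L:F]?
[L:F] = 1672

The tower law says that for any tower of field extensions F ⊂ K ⊂ L with finite degrees, [L:F] = [L:K] · [K:F]. Here this gives [L:F] = 22 · 76 = 1672.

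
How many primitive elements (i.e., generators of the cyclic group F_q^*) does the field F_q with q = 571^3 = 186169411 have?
There are φ(186169410) = 39657600 primitive elements

F_q^* is cyclic of order q - 1 = 186169410. A cyclic group of order m has exactly φ(m) generators. Here m = 186169410 = 2 · 3^2 · 5 · 7 · 19 · 103 · 151, so the number of primitive elements is φ(186169410) = 39657600.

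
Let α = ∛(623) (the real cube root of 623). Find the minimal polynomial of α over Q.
m_α(x) = x^3 - 623

α satisfies α^3 = 623, so x^3 - 623 annihilates α. By the rational root test, a rational root p/q (in lowest terms) of x^3 - 623 would satisfy p^3 = 623 q^3, forcing q = 1 and p^3 = 623; but 623 is not a perfect cube, contradiction. A monic cubic over Q with no rational root is irreducible (any nontrivial factorization would include a linear factor). Hence x^3 - 623 is the minimal polynomial of α, and in particular [Q(α):Q] = 3.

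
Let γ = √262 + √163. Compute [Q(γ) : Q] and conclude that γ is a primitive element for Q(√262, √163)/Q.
[Q(γ) : Q] = 4 (equivalently, Q(γ) = Q(√262, √163))

Obviously Q(γ) ⊆ Q(√262, √163), and [Q(√262, √163):Q] = 4 (since 262, 163 are distinct squarefree integers > 1 with 42706 not a perfect square). To show equality we compute the minimal polynomial of γ. From γ = √262 + √163: γ^2 = 262 + 2√(42706) + 163 = 425 + 2√(42706), so γ^2 - 425 = 2√(42706); squaring, (γ^2 - 425)^2 = 4·42706, i.e. γ^4 - 850γ^2 + 180625 - 170824 = 0, i.e. γ^4 - 850γ^2 + 9801 = 0. So γ is a root of x^4 - 850x^2 + 9801. This polynomial is irreducible over Q: it has no rational root (each ±√262 ± √163 is irrational), and any factorization into two quadratics over Q would force √(42706) ∈ Q (pairing opposite roots) or √262, √163 ∈ Q (other pairings), all impossible. Hence [Q(γ):Q] = 4 = [Q(√262, √163):Q], so Q(γ) = Q(√262, √163).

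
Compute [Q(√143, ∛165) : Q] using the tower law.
[Q(√143, ∛165) : Q] = 6

Let L = Q(√143, ∛165). Since Q(√143) ⊂ L and [Q(√143):Q] = 2, the tower law gives 2 | [L:Q]. Likewise Q(∛165) ⊂ L with [Q(∛165):Q] = 3 (because 165 is not a perfect cube), so 3 | [L:Q]. As gcd(2,3) = 1, [L:Q] is divisible by 6. Conversely L is generated over Q by √143 and ∛165, so [L:Q] ≤ 2·3 = 6. Therefore [Q(√143, ∛165) : Q] = 6.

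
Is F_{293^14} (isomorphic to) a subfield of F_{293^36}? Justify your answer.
No: F_{293^14} is not a subfield of F_{293^36}

F_{p^m} embeds in F_{p^n} iff m | n. Here 14 ∤ 36 (since 36 = 2·14 + 8 with remainder 8 ≠ 0), so F_{293^14} is not a subfield of F_{293^36}. Equivalently: if it were, the tower law would give 14 = [F_{293^14}:F_293] dividing [F_{293^36}:F_293] = 36, contradiction.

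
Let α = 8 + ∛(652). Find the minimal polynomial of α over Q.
m_α(x) = x^3 - 24x^2 + 192x - 1164

Set β = α - 8 = ∛(652), so β^3 = 652. Then (α - 8)^3 - 652 = 0, i.e. α is a root of g(x) = (x - 8)^3 - 652 = x^3 - 24x^2 + 192x - 1164. Since g(x) = h(x - 8) where h(x) = x^3 - 652, and h is irreducible over Q (because 652 is not a perfect cube, so h has no rational root, and a monic cubic with no rational root is irreducible), g is also irreducible (irreducibility is preserved under the substitution x → x - 8). Hence m_α(x) = x^3 - 24x^2 + 192x - 1164.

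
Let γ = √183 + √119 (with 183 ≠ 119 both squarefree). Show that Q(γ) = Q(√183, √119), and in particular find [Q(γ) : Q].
[Q(γ) : Q] = 4 (equivalently, Q(γ) = Q(√183, √119))

Obviously Q(γ) ⊆ Q(√183, √119), and [Q(√183, √119):Q] = 4 (since 183, 119 are distinct squarefree integers > 1 with 21777 not a perfect square). To show equality we compute the minimal polynomial of γ. From γ = √183 + √119: γ^2 = 183 + 2√(21777) + 119 = 302 + 2√(21777), so γ^2 - 302 = 2√(21777); squaring, (γ^2 - 302)^2 = 4·21777, i.e. γ^4 - 604γ^2 + 91204 - 87108 = 0, i.e. γ^4 - 604γ^2 + 4096 = 0. So γ is a root of x^4 - 604x^2 + 4096. This polynomial is irreducible over Q: it has no rational root (each ±√183 ± √119 is irrational), and any factorization into two quadratics over Q would force √(21777) ∈ Q (pairing opposite roots) or √183, √119 ∈ Q (other pairings), all impossible. Hence [Q(γ):Q] = 4 = [Q(√183, √119):Q], so Q(γ) = Q(√183, √119).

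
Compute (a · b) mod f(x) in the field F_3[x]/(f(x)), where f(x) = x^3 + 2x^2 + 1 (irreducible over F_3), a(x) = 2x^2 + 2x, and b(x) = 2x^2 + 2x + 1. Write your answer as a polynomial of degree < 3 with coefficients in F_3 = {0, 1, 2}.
a · b ≡ x (mod f(x))

Multiply in F_3[x]: a(x)·b(x) = (2x^2 + 2x)·(2x^2 + 2x + 1) = x^4 + 2x^3 + 2x. This has degree ≥ 3, so divide by f(x) over F_3: x^4 + 2x^3 + 2x = (x)·(x^3 + 2x^2 + 1) + (x). Hence a·b ≡ x (mod f). (F_3[x]/(f) is a field with 3^3 = 27 elements since f is irreducible of degree 3.)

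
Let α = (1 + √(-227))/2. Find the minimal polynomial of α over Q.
m_α(x) = x^2 - x + 57

From 2α - 1 = √(-227), squaring gives (2α - 1)^2 = -227, i.e. 4α^2 - 4α + 1 = -227, so α^2 - α + (1 + 227)/4 = 0. Since -227 ≡ 1 (mod 4), (1 + 227)/4 = 57 ∈ Z. The polynomial x^2 - x + 57 has discriminant 1 - 4·(57) = -227, which is not a perfect square in Q (d = -227 is squarefree and ≠ 1), so x^2 - x + 57 is irreducible over Q. It is the minimal polynomial of α.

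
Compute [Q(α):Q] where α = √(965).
[Q(α):Q] = 2

[Q(α):Q] equals the degree of the minimal polynomial of α. Here α^2 = 965 and x^2 - 965 is irreducible (d = 965 is squarefree, ≠ 1, hence not a square), so deg(m_α) = 2. Thus [Q(α):Q] = 2.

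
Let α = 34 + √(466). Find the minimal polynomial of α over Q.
m_α(x) = x^2 - 68x + 690

From α - 34 = √(466), squaring gives (α - 34)^2 = 466, i.e. α^2 - 68α + 1156 = 466, so α^2 - 68α + 690 = 0. The discriminant of x^2 - 68x + 690 is (-68)^2 - 4·(690) = 4624 - 2760 = 1864, and 4·(466) is not a perfect square in Q since 466 is squarefree and ≠ 1. Hence x^2 - 68x + 690 is irreducible over Q and is the minimal polynomial of α.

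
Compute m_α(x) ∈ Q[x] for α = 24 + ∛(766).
m_α(x) = x^3 - 72x^2 + 1728x - 14590

Set β = α - 24 = ∛(766), so β^3 = 766. Then (α - 24)^3 - 766 = 0, i.e. α is a root of g(x) = (x - 24)^3 - 766 = x^3 - 72x^2 + 1728x - 14590. Since g(x) = h(x - 24) where h(x) = x^3 - 766, and h is irreducible over Q (because 766 is not a perfect cube, so h has no rational root, and a monic cubic with no rational root is irreducible), g is also irreducible (irreducibility is preserved under the substitution x → x - 24). Hence m_α(x) = x^3 - 72x^2 + 1728x - 14590.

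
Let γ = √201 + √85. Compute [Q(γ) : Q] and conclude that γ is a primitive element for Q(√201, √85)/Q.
[Q(γ) : Q] = 4 (equivalently, Q(γ) = Q(√201, √85))

Obviously Q(γ) ⊆ Q(√201, √85), and [Q(√201, √85):Q] = 4 (since 201, 85 are distinct squarefree integers > 1 with 17085 not a perfect square). To show equality we compute the minimal polynomial of γ. From γ = √201 + √85: γ^2 = 201 + 2√(17085) + 85 = 286 + 2√(17085), so γ^2 - 286 = 2√(17085); squaring, (γ^2 - 286)^2 = 4·17085, i.e. γ^4 - 572γ^2 + 81796 - 68340 = 0, i.e. γ^4 - 572γ^2 + 13456 = 0. So γ is a root of x^4 - 572x^2 + 13456. This polynomial is irreducible over Q: it has no rational root (each ±√201 ± √85 is irrational), and any factorization into two quadratics over Q would force √(17085) ∈ Q (pairing opposite roots) or √201, √85 ∈ Q (other pairings), all impossible. Hence [Q(γ):Q] = 4 = [Q(√201, √85):Q], so Q(γ) = Q(√201, √85).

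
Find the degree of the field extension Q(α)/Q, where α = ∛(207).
[Q(α):Q] = 3

The minimal polynomial of α is x^3 - 207, irreducible over Q since 207 is not a perfect cube (so x^3 - 207 has no rational root). Hence [Q(α):Q] = deg(m_α) = 3.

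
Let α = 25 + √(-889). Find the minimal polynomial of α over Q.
m_α(x) = x^2 - 50x + 1514

From α - 25 = √(-889), squaring gives (α - 25)^2 = -889, i.e. α^2 - 50α + 625 = -889, so α^2 - 50α + 1514 = 0. The discriminant of x^2 - 50x + 1514 is (-50)^2 - 4·(1514) = 2500 - 6056 = -3556, and 4·(-889) is not a perfect square in Q since -889 is squarefree and ≠ 1. Hence x^2 - 50x + 1514 is irreducible over Q and is the minimal polynomial of α.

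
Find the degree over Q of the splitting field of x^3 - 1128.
[K : Q] = 6

The roots of x^3 - 1128 are ∛1128, ω∛1128, ω^2∛1128 where ω = e^(2πi/3) is a primitive cube root of unity, so K = Q(∛1128, ω). Now [Q(∛1128):Q] = 3 (since 1128 is not a perfect cube, x^3 - 1128 is irreducible) and [Q(ω):Q] = 2. Both 2 and 3 divide [K:Q], and [K:Q] ≤ 3·2 = 6, so [K:Q] = 6. (Equivalently: Q(∛1128) ⊂ R but ω ∉ R, so [K : Q(∛1128)] = 2.)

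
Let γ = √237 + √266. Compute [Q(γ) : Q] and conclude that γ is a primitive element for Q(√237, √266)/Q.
[Q(γ) : Q] = 4 (equivalently, Q(γ) = Q(√237, √266))

Obviously Q(γ) ⊆ Q(√237, √266), and [Q(√237, √266):Q] = 4 (since 237, 266 are distinct squarefree integers > 1 with 63042 not a perfect square). To show equality we compute the minimal polynomial of γ. From γ = √237 + √266: γ^2 = 237 + 2√(63042) + 266 = 503 + 2√(63042), so γ^2 - 503 = 2√(63042); squaring, (γ^2 - 503)^2 = 4·63042, i.e. γ^4 - 1006γ^2 + 253009 - 252168 = 0, i.e. γ^4 - 1006γ^2 + 841 = 0. So γ is a root of x^4 - 1006x^2 + 841. This polynomial is irreducible over Q: it has no rational root (each ±√237 ± √266 is irrational), and any factorization into two quadratics over Q would force √(63042) ∈ Q (pairing opposite roots) or √237, √266 ∈ Q (other pairings), all impossible. Hence [Q(γ):Q] = 4 = [Q(√237, √266):Q], so Q(γ) = Q(√237, √266).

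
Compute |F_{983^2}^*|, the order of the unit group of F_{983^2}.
|F_{983^2}^*| = 966288

F_{983^2} has 983^2 = 966289 elements; its multiplicative group consists of all nonzero elements, so |F_{983^2}^*| = 966289 - 1 = 966288. (It is cyclic since any finite subgroup of the multiplicative group of a field is cyclic.)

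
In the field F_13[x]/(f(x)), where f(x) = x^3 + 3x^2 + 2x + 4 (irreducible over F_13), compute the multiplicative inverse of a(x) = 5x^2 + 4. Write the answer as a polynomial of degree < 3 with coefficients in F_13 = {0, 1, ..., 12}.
a(x)^(-1) ≡ 12x^2 + 7x + 8 (mod f(x))

Since f is irreducible over F_13, F_13[x]/(f) is a field and a(x) ≠ 0 has an inverse. Apply the extended Euclidean algorithm to f(x) and a(x) in F_13[x]: f(x) = (8x + 11)·a(x) + (9x + 12);  a(x) = (2x + 6)·(9x + 12) + (10). The last nonzero remainder is the constant 10 = gcd(f, a) in F_13. Back-substituting through the division chain expresses 10 = s(x)·a(x) + t(x)·f(x) with s(x) ≡ 3x^2 + 5x + 2 (mod f), so (3x^2 + 5x + 2)·a(x) ≡ 10 (mod f). Multiplying by 10^(-1) ≡ 4 in F_13 gives a(x)^(-1) ≡ 4·(3x^2 + 5x + 2) ≡ 12x^2 + 7x + 8 (mod f). Check: (5x^2 + 4)·(12x^2 + 7x + 8) = 8x^4 + 9x^3 + 10x^2 + 2x + 6 ≡ 1 (mod x^3 + 3x^2 + 2x + 4).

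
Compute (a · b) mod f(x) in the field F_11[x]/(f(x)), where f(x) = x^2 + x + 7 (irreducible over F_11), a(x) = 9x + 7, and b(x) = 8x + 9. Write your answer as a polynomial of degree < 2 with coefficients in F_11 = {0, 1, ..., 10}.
a · b ≡ 10x + 10 (mod f(x))

Multiply in F_11[x]: a(x)·b(x) = (9x + 7)·(8x + 9) = 6x^2 + 5x + 8. This has degree ≥ 2, so divide by f(x) over F_11: 6x^2 + 5x + 8 = (6)·(x^2 + x + 7) + (10x + 10). Hence a·b ≡ 10x + 10 (mod f). (F_11[x]/(f) is a field with 11^2 = 121 elements since f is irreducible of degree 2.)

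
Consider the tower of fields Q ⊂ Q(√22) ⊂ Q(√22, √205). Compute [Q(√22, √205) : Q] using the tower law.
[Q(√22, √205) : Q] = 4

[Q(√22):Q] = 2 (min poly x^2 - 22, irreducible since 22 is squarefree > 1). For the top step, suppose √205 ∈ Q(√22), say √205 = c + d√22 with c, d ∈ Q. Squaring: 205 = c^2 + 22d^2 + 2cd√22. Since √22 ∉ Q this forces 2cd = 0. If d = 0 then √205 = c ∈ Q, contradicting 205 squarefree > 1. If c = 0 then 205 = 22d^2, so 22·205 = (22d)^2 is a perfect square in Q — but 22·205 = 4510 is not a perfect square (since 22 and 205 are distinct squarefree integers). Contradiction. Hence √205 ∉ Q(√22), so x^2 - 205 stays irreducible over Q(√22) and [Q(√22, √205) : Q(√22)] = 2. By the tower law, [Q(√22, √205) : Q] = 2 · 2 = 4.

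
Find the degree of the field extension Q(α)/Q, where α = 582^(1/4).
[Q(α):Q] = 4

α is a root of x^4 - 582. By Eisenstein's criterion at the prime p = 2 (which divides the constant term 582 but p^2 = 4 does not, since 582 is squarefree), x^4 - 582 is irreducible over Q. Hence [Q(α):Q] = 4.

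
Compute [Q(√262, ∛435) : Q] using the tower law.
[Q(√262, ∛435) : Q] = 6

Let L = Q(√262, ∛435). Since Q(√262) ⊂ L and [Q(√262):Q] = 2, the tower law gives 2 | [L:Q]. Likewise Q(∛435) ⊂ L with [Q(∛435):Q] = 3 (because 435 is not a perfect cube), so 3 | [L:Q]. As gcd(2,3) = 1, [L:Q] is divisible by 6. Conversely L is generated over Q by √262 and ∛435, so [L:Q] ≤ 2·3 = 6. Therefore [Q(√262, ∛435) : Q] = 6.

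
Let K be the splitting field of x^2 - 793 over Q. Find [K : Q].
[K : Q] = 2

f(x) = x^2 - 793 factors as (x - √793)(x + √793). The splitting field is K = Q(√793). Since 793 is squarefree and > 1, it is not a perfect square, so x^2 - 793 is irreducible over Q and [Q(√793) : Q] = 2. Hence [K : Q] = 2.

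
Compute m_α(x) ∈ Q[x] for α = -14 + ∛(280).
m_α(x) = x^3 + 42x^2 + 588x + 2464

Set β = α + 14 = ∛(280), so β^3 = 280. Then (α + 14)^3 - 280 = 0, i.e. α is a root of g(x) = (x + 14)^3 - 280 = x^3 + 42x^2 + 588x + 2464. Since g(x) = h(x + 14) where h(x) = x^3 - 280, and h is irreducible over Q (because 280 is not a perfect cube, so h has no rational root, and a monic cubic with no rational root is irreducible), g is also irreducible (irreducibility is preserved under the substitution x → x + 14). Hence m_α(x) = x^3 + 42x^2 + 588x + 2464.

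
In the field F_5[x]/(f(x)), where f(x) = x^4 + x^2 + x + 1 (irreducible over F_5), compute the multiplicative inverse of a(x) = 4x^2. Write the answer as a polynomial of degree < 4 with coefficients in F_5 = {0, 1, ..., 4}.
a(x)^(-1) ≡ 4x^3 + x^2 + 4x (mod f(x))

Since f is irreducible over F_5, F_5[x]/(f) is a field and a(x) ≠ 0 has an inverse. Apply the extended Euclidean algorithm to f(x) and a(x) in F_5[x]: f(x) = (4x^2 + 4)·a(x) + (x + 1);  a(x) = (4x + 1)·(x + 1) + (4). The last nonzero remainder is the constant 4 = gcd(f, a) in F_5. Back-substituting through the division chain expresses 4 = s(x)·a(x) + t(x)·f(x) with s(x) ≡ x^3 + 4x^2 + x (mod f), so (x^3 + 4x^2 + x)·a(x) ≡ 4 (mod f). Multiplying by 4^(-1) ≡ 4 in F_5 gives a(x)^(-1) ≡ 4·(x^3 + 4x^2 + x) ≡ 4x^3 + x^2 + 4x (mod f). Check: (4x^2)·(4x^3 + x^2 + 4x) = x^5 + 4x^4 + x^3 ≡ 1 (mod x^4 + x^2 + x + 1).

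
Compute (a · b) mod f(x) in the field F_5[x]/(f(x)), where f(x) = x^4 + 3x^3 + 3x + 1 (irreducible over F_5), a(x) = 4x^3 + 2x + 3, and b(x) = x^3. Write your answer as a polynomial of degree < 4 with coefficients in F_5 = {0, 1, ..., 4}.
a · b ≡ 2x^3 + 2x^2 + 3x + 2 (mod f(x))

Multiply in F_5[x]: a(x)·b(x) = (4x^3 + 2x + 3)·(x^3) = 4x^6 + 2x^4 + 3x^3. This has degree ≥ 4, so divide by f(x) over F_5: 4x^6 + 2x^4 + 3x^3 = (4x^2 + 3x + 3)·(x^4 + 3x^3 + 3x + 1) + (2x^3 + 2x^2 + 3x + 2). Hence a·b ≡ 2x^3 + 2x^2 + 3x + 2 (mod f). (F_5[x]/(f) is a field with 5^4 = 625 elements since f is irreducible of degree 4.)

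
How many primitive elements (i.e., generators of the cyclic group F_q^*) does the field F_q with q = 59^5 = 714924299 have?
There are φ(714924298) = 302400000 primitive elements

F_q^* is cyclic of order q - 1 = 714924298. A cyclic group of order m has exactly φ(m) generators. Here m = 714924298 = 2 · 11 · 29 · 41 · 151 · 181, so the number of primitive elements is φ(714924298) = 302400000.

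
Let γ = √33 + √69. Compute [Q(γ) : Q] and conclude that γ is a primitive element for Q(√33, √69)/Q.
[Q(γ) : Q] = 4 (equivalently, Q(γ) = Q(√33, √69))

Obviously Q(γ) ⊆ Q(√33, √69), and [Q(√33, √69):Q] = 4 (since 33, 69 are distinct squarefree integers > 1 with 2277 not a perfect square). To show equality we compute the minimal polynomial of γ. From γ = √33 + √69: γ^2 = 33 + 2√(2277) + 69 = 102 + 2√(2277), so γ^2 - 102 = 2√(2277); squaring, (γ^2 - 102)^2 = 4·2277, i.e. γ^4 - 204γ^2 + 10404 - 9108 = 0, i.e. γ^4 - 204γ^2 + 1296 = 0. So γ is a root of x^4 - 204x^2 + 1296. This polynomial is irreducible over Q: it has no rational root (each ±√33 ± √69 is irrational), and any factorization into two quadratics over Q would force √(2277) ∈ Q (pairing opposite roots) or √33, √69 ∈ Q (other pairings), all impossible. Hence [Q(γ):Q] = 4 = [Q(√33, √69):Q], so Q(γ) = Q(√33, √69).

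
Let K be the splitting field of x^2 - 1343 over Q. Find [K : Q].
[K : Q] = 2

f(x) = x^2 - 1343 factors as (x - √1343)(x + √1343). The splitting field is K = Q(√1343). Since 1343 is squarefree and > 1, it is not a perfect square, so x^2 - 1343 is irreducible over Q and [Q(√1343) : Q] = 2. Hence [K : Q] = 2.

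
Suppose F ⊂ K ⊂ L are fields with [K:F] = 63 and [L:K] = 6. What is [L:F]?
[L:F] = 378

The tower law says that for any tower of field extensions F ⊂ K ⊂ L with finite degrees, [L:F] = [L:K] · [K:F]. Here this gives [L:F] = 6 · 63 = 378.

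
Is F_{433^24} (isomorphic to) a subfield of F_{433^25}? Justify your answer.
No: F_{433^24} is not a subfield of F_{433^25}

F_{p^m} embeds in F_{p^n} iff m | n. Here 24 ∤ 25 (since 25 = 1·24 + 1 with remainder 1 ≠ 0), so F_{433^24} is not a subfield of F_{433^25}. Equivalently: if it were, the tower law would give 24 = [F_{433^24}:F_433] dividing [F_{433^25}:F_433] = 25, contradiction.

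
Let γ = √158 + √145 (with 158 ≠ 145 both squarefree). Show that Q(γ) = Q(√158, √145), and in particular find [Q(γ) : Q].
[Q(γ) : Q] = 4 (equivalently, Q(γ) = Q(√158, √145))

Obviously Q(γ) ⊆ Q(√158, √145), and [Q(√158, √145):Q] = 4 (since 158, 145 are distinct squarefree integers > 1 with 22910 not a perfect square). To show equality we compute the minimal polynomial of γ. From γ = √158 + √145: γ^2 = 158 + 2√(22910) + 145 = 303 + 2√(22910), so γ^2 - 303 = 2√(22910); squaring, (γ^2 - 303)^2 = 4·22910, i.e. γ^4 - 606γ^2 + 91809 - 91640 = 0, i.e. γ^4 - 606γ^2 + 169 = 0. So γ is a root of x^4 - 606x^2 + 169. This polynomial is irreducible over Q: it has no rational root (each ±√158 ± √145 is irrational), and any factorization into two quadratics over Q would force √(22910) ∈ Q (pairing opposite roots) or √158, √145 ∈ Q (other pairings), all impossible. Hence [Q(γ):Q] = 4 = [Q(√158, √145):Q], so Q(γ) = Q(√158, √145).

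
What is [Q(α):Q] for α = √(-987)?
[Q(α):Q] = 2

[Q(α):Q] equals the degree of the minimal polynomial of α. Here α^2 = -987 and x^2 + 987 is irreducible (d = -987 is squarefree, ≠ 1, hence not a square), so deg(m_α) = 2. Thus [Q(α):Q] = 2.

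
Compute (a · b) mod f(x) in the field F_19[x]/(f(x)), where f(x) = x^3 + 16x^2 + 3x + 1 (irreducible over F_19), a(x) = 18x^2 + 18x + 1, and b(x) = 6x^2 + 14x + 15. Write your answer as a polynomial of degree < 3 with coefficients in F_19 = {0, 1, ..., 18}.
a · b ≡ 14x^2 + 5x + 15 (mod f(x))

Multiply in F_19[x]: a(x)·b(x) = (18x^2 + 18x + 1)·(6x^2 + 14x + 15) = 13x^4 + 18x^3 + 15x^2 + 18x + 15. This has degree ≥ 3, so divide by f(x) over F_19: 13x^4 + 18x^3 + 15x^2 + 18x + 15 = (13x)·(x^3 + 16x^2 + 3x + 1) + (14x^2 + 5x + 15). Hence a·b ≡ 14x^2 + 5x + 15 (mod f). (F_19[x]/(f) is a field with 19^3 = 6859 elements since f is irreducible of degree 3.)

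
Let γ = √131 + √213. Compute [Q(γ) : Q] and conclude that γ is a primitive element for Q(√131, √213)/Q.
[Q(γ) : Q] = 4 (equivalently, Q(γ) = Q(√131, √213))

Obviously Q(γ) ⊆ Q(√131, √213), and [Q(√131, √213):Q] = 4 (since 131, 213 are distinct squarefree integers > 1 with 27903 not a perfect square). To show equality we compute the minimal polynomial of γ. From γ = √131 + √213: γ^2 = 131 + 2√(27903) + 213 = 344 + 2√(27903), so γ^2 - 344 = 2√(27903); squaring, (γ^2 - 344)^2 = 4·27903, i.e. γ^4 - 688γ^2 + 118336 - 111612 = 0, i.e. γ^4 - 688γ^2 + 6724 = 0. So γ is a root of x^4 - 688x^2 + 6724. This polynomial is irreducible over Q: it has no rational root (each ±√131 ± √213 is irrational), and any factorization into two quadratics over Q would force √(27903) ∈ Q (pairing opposite roots) or √131, √213 ∈ Q (other pairings), all impossible. Hence [Q(γ):Q] = 4 = [Q(√131, √213):Q], so Q(γ) = Q(√131, √213).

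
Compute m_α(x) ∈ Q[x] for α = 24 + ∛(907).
m_α(x) = x^3 - 72x^2 + 1728x - 14731

Set β = α - 24 = ∛(907), so β^3 = 907. Then (α - 24)^3 - 907 = 0, i.e. α is a root of g(x) = (x - 24)^3 - 907 = x^3 - 72x^2 + 1728x - 14731. Since g(x) = h(x - 24) where h(x) = x^3 - 907, and h is irreducible over Q (because 907 is not a perfect cube, so h has no rational root, and a monic cubic with no rational root is irreducible), g is also irreducible (irreducibility is preserved under the substitution x → x - 24). Hence m_α(x) = x^3 - 72x^2 + 1728x - 14731.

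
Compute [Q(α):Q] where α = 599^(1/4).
[Q(α):Q] = 4

α is a root of x^4 - 599. By Eisenstein's criterion at the prime p = 599 (which divides the constant term 599 but p^2 = 358801 does not, since 599 is squarefree), x^4 - 599 is irreducible over Q. Hence [Q(α):Q] = 4.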